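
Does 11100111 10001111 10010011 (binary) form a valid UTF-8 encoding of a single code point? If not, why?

valid

Leading byte 0xE7 = 11100111 → 3-byte form.
Continuation bytes 0x8F=10001111, 0x93=10010011 all match 10xxxxxx.
Decoded value 0x73D3 is ≥ 0x800 (shortest form) and not a surrogate.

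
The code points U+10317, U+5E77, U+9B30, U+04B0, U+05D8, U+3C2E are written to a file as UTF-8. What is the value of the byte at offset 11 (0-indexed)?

U+10317 → 4-byte form F0 90 8C 97 at offsets 0–3.
U+5E77 → 3-byte form E5 B9 B7 at offsets 4–6.
U+9B30 → 3-byte form E9 AC B0 at offsets 7–9.
U+04B0 → 2-byte form D2 B0 at offsets 10–11.
Offset 11 falls in char 4's range; it's byte 2 of D2 B0 = 0xB0.

0xB0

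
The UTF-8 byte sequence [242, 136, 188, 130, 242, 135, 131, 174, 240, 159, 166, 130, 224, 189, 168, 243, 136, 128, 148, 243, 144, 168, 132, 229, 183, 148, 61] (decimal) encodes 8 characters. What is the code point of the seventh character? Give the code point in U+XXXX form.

Offset 0: leading byte 0xF2 = 11110010 → 4-byte char #1 = F2 88 BC 82.
Offset 4: leading byte 0xF2 = 11110010 → 4-byte char #2 = F2 87 83 AE.
Offset 8: leading byte 0xF0 = 11110000 → 4-byte char #3 = F0 9F A6 82.
Offset 12: leading byte 0xE0 = 11100000 → 3-byte char #4 = E0 BD A8.
Offset 15: leading byte 0xF3 = 11110011 → 4-byte char #5 = F3 88 80 94.
Offset 19: leading byte 0xF3 = 11110011 → 4-byte char #6 = F3 90 A8 84.
Offset 23: leading byte 0xE5 = 11100101 → 3-byte char #7 = E5 B7 94.
Leading byte 0xE5 = 11100101 matches 1110xxxx → 3-byte sequence.
Byte 1: 0xE5 = 11100101, payload 0101 (4 bits).
Byte 2: 0xB7 = 10110111 (10xxxxxx ✓), payload 110111.
Byte 3: 0x94 = 10010100 (10xxxxxx ✓), payload 010100.
Concatenate: 0101110111010100 = 0x5DD4 (16 bits → U+5DD4).

U+5DD4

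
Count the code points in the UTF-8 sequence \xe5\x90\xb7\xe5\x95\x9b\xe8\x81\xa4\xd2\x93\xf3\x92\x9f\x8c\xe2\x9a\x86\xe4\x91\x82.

7

Byte at offset 0: 0xE5 = 11100101 → 3-byte char (#1). Advance 3.
Byte at offset 3: 0xE5 = 11100101 → 3-byte char (#2). Advance 3.
Byte at offset 6: 0xE8 = 11101000 → 3-byte char (#3). Advance 3.
Byte at offset 9: 0xD2 = 11010010 → 2-byte char (#4). Advance 2.
Byte at offset 11: 0xF3 = 11110011 → 4-byte char (#5). Advance 4.
Byte at offset 15: 0xE2 = 11100010 → 3-byte char (#6). Advance 3.
Byte at offset 18: 0xE4 = 11100100 → 3-byte char (#7). Advance 3.
Reached end at offset 21 after 7 code points.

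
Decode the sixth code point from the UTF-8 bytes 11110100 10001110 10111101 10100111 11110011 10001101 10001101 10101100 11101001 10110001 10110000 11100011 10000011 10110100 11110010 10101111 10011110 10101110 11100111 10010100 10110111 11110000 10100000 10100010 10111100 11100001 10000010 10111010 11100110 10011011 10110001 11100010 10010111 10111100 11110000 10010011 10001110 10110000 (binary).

U+7537

Offset 0: leading byte 0xF4 = 11110100 → 4-byte char #1 = F4 8E BD A7.
Offset 4: leading byte 0xF3 = 11110011 → 4-byte char #2 = F3 8D 8D AC.
Offset 8: leading byte 0xE9 = 11101001 → 3-byte char #3 = E9 B1 B0.
Offset 11: leading byte 0xE3 = 11100011 → 3-byte char #4 = E3 83 B4.
Offset 14: leading byte 0xF2 = 11110010 → 4-byte char #5 = F2 AF 9E AE.
Offset 18: leading byte 0xE7 = 11100111 → 3-byte char #6 = E7 94 B7.
Leading byte 0xE7 = 11100111 matches 1110xxxx → 3-byte sequence.
Byte 1: 0xE7 = 11100111, payload 0111 (4 bits).
Byte 2: 0x94 = 10010100 (10xxxxxx ✓), payload 010100.
Byte 3: 0xB7 = 10110111 (10xxxxxx ✓), payload 110111.
Concatenate: 0111010100110111 = 0x7537 (16 bits → U+7537).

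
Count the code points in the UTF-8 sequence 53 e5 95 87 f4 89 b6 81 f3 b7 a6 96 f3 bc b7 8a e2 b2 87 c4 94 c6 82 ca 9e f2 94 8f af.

Byte at offset 0: 0x53 = 01010011 → 1-byte char (#1). Advance 1.
Byte at offset 1: 0xE5 = 11100101 → 3-byte char (#2). Advance 3.
Byte at offset 4: 0xF4 = 11110100 → 4-byte char (#3). Advance 4.
Byte at offset 8: 0xF3 = 11110011 → 4-byte char (#4). Advance 4.
Byte at offset 12: 0xF3 = 11110011 → 4-byte char (#5). Advance 4.
Byte at offset 16: 0xE2 = 11100010 → 3-byte char (#6). Advance 3.
Byte at offset 19: 0xC4 = 11000100 → 2-byte char (#7). Advance 2.
Byte at offset 21: 0xC6 = 11000110 → 2-byte char (#8). Advance 2.
Byte at offset 23: 0xCA = 11001010 → 2-byte char (#9). Advance 2.
Byte at offset 25: 0xF2 = 11110010 → 4-byte char (#10). Advance 4.
Reached end at offset 29 after 10 code points.

10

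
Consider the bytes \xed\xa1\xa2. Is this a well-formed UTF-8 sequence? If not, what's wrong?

invalid (encodes a surrogate (U+D800–U+DFFF))

Structurally a 3-byte sequence; payload = 0xD862.
But 0xD862 is in U+D800–U+DFFF, the surrogate range. Surrogates are not Unicode scalar values and are forbidden in UTF-8.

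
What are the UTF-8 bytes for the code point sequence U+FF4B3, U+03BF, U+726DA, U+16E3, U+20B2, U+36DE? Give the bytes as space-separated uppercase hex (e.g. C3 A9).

U+FF4B3: 4-byte form → F3 BF 92 B3.
U+03BF: 2-byte form → CE BF.
U+726DA: 4-byte form → F1 B2 9B 9A.
U+16E3: 3-byte form → E1 9B A3.
U+20B2: 3-byte form → E2 82 B2.
U+36DE: 3-byte form → E3 9B 9E.
Concatenated (19 bytes): F3 BF 92 B3 CE BF F1 B2 9B 9A E1 9B A3 E2 82 B2 E3 9B 9E.

F3 BF 92 B3 CE BF F1 B2 9B 9A E1 9B A3 E2 82 B2 E3 9B 9E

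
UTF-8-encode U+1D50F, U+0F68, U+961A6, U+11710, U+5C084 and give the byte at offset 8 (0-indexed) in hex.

0x96

U+1D50F → 4-byte form F0 9D 94 8F at offsets 0–3.
U+0F68 → 3-byte form E0 BD A8 at offsets 4–6.
U+961A6 → 4-byte form F2 96 86 A6 at offsets 7–10.
Offset 8 falls in char 3's range; it's byte 2 of F2 96 86 A6 = 0x96.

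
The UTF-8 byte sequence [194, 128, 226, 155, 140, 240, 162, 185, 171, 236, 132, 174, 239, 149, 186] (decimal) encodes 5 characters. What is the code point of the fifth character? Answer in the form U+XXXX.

U+F57A

Offset 0: leading byte 0xC2 = 11000010 → 2-byte char #1 = C2 80.
Offset 2: leading byte 0xE2 = 11100010 → 3-byte char #2 = E2 9B 8C.
Offset 5: leading byte 0xF0 = 11110000 → 4-byte char #3 = F0 A2 B9 AB.
Offset 9: leading byte 0xEC = 11101100 → 3-byte char #4 = EC 84 AE.
Offset 12: leading byte 0xEF = 11101111 → 3-byte char #5 = EF 95 BA.
Leading byte 0xEF = 11101111 matches 1110xxxx → 3-byte sequence.
Byte 1: 0xEF = 11101111, payload 1111 (4 bits).
Byte 2: 0x95 = 10010101 (10xxxxxx ✓), payload 010101.
Byte 3: 0xBA = 10111010 (10xxxxxx ✓), payload 111010.
Concatenate: 1111010101111010 = 0xF57A (16 bits → U+F57A).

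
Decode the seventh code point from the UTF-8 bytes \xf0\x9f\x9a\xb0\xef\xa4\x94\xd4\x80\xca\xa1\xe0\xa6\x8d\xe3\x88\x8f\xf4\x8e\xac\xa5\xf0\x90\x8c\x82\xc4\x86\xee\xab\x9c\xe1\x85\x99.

U+10EB25

Offset 0: leading byte 0xF0 = 11110000 → 4-byte char #1 = F0 9F 9A B0.
Offset 4: leading byte 0xEF = 11101111 → 3-byte char #2 = EF A4 94.
Offset 7: leading byte 0xD4 = 11010100 → 2-byte char #3 = D4 80.
Offset 9: leading byte 0xCA = 11001010 → 2-byte char #4 = CA A1.
Offset 11: leading byte 0xE0 = 11100000 → 3-byte char #5 = E0 A6 8D.
Offset 14: leading byte 0xE3 = 11100011 → 3-byte char #6 = E3 88 8F.
Offset 17: leading byte 0xF4 = 11110100 → 4-byte char #7 = F4 8E AC A5.
Leading byte 0xF4 = 11110100 matches 11110xxx → 4-byte sequence.
Byte 1: 0xF4 = 11110100, payload 100 (3 bits).
Byte 2: 0x8E = 10001110 (10xxxxxx ✓), payload 001110.
Byte 3: 0xAC = 10101100 (10xxxxxx ✓), payload 101100.
Byte 4: 0xA5 = 10100101 (10xxxxxx ✓), payload 100101.
Concatenate: 100001110101100100101 = 0x10EB25 (21 bits → U+10EB25).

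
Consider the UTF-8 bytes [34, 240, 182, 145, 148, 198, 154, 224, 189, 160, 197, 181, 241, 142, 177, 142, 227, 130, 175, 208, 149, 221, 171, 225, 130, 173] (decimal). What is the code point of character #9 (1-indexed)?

U+076B

Offset 0: leading byte 0x22 = 00100010 → 1-byte char #1 = 22.
Offset 1: leading byte 0xF0 = 11110000 → 4-byte char #2 = F0 B6 91 94.
Offset 5: leading byte 0xC6 = 11000110 → 2-byte char #3 = C6 9A.
Offset 7: leading byte 0xE0 = 11100000 → 3-byte char #4 = E0 BD A0.
Offset 10: leading byte 0xC5 = 11000101 → 2-byte char #5 = C5 B5.
Offset 12: leading byte 0xF1 = 11110001 → 4-byte char #6 = F1 8E B1 8E.
Offset 16: leading byte 0xE3 = 11100011 → 3-byte char #7 = E3 82 AF.
Offset 19: leading byte 0xD0 = 11010000 → 2-byte char #8 = D0 95.
Offset 21: leading byte 0xDD = 11011101 → 2-byte char #9 = DD AB.
Leading byte 0xDD = 11011101 matches 110xxxxx → 2-byte sequence.
Byte 1: 0xDD = 11011101, payload 11101 (5 bits).
Byte 2: 0xAB = 10101011 (10xxxxxx ✓), payload 101011.
Concatenate: 11101101011 = 0x76B (11 bits → U+076B).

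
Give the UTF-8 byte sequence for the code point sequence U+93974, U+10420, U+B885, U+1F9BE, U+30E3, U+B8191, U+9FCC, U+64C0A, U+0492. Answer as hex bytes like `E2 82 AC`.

U+93974: 4-byte form → F2 93 A5 B4.
U+10420: 4-byte form → F0 90 90 A0.
U+B885: 3-byte form → EB A2 85.
U+1F9BE: 4-byte form → F0 9F A6 BE.
U+30E3: 3-byte form → E3 83 A3.
U+B8191: 4-byte form → F2 B8 86 91.
U+9FCC: 3-byte form → E9 BF 8C.
U+64C0A: 4-byte form → F1 A4 B0 8A.
U+0492: 2-byte form → D2 92.
Concatenated (31 bytes): F2 93 A5 B4 F0 90 90 A0 EB A2 85 F0 9F A6 BE E3 83 A3 F2 B8 86 91 E9 BF 8C F1 A4 B0 8A D2 92.

F2 93 A5 B4 F0 90 90 A0 EB A2 85 F0 9F A6 BE E3 83 A3 F2 B8 86 91 E9 BF 8C F1 A4 B0 8A D2 92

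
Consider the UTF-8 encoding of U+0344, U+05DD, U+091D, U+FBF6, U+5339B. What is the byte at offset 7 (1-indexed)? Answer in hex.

1-indexed offset 7 is 0-indexed offset 6.
U+0344 → 2-byte form CD 84 at offsets 0–1.
U+05DD → 2-byte form D7 9D at offsets 2–3.
U+091D → 3-byte form E0 A4 9D at offsets 4–6.
Offset 6 falls in char 3's range; it's byte 3 of E0 A4 9D = 0x9D.

0x9D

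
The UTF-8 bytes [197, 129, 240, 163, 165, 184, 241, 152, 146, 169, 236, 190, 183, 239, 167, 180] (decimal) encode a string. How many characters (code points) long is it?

Byte at offset 0: 0xC5 = 11000101 → 2-byte char (#1). Advance 2.
Byte at offset 2: 0xF0 = 11110000 → 4-byte char (#2). Advance 4.
Byte at offset 6: 0xF1 = 11110001 → 4-byte char (#3). Advance 4.
Byte at offset 10: 0xEC = 11101100 → 3-byte char (#4). Advance 3.
Byte at offset 13: 0xEF = 11101111 → 3-byte char (#5). Advance 3.
Reached end at offset 16 after 5 code points.

5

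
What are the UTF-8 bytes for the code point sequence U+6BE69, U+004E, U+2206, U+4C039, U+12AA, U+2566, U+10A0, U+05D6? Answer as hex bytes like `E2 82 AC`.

U+6BE69: 4-byte form → F1 AB B9 A9.
U+004E: 1-byte form → 4E.
U+2206: 3-byte form → E2 88 86.
U+4C039: 4-byte form → F1 8C 80 B9.
U+12AA: 3-byte form → E1 8A AA.
U+2566: 3-byte form → E2 95 A6.
U+10A0: 3-byte form → E1 82 A0.
U+05D6: 2-byte form → D7 96.
Concatenated (23 bytes): F1 AB B9 A9 4E E2 88 86 F1 8C 80 B9 E1 8A AA E2 95 A6 E1 82 A0 D7 96.

F1 AB B9 A9 4E E2 88 86 F1 8C 80 B9 E1 8A AA E2 95 A6 E1 82 A0 D7 96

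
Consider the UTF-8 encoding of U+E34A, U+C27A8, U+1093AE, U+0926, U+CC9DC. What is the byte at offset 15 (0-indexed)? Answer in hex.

U+E34A → 3-byte form EE 8D 8A at offsets 0–2.
U+C27A8 → 4-byte form F3 82 9E A8 at offsets 3–6.
U+1093AE → 4-byte form F4 89 8E AE at offsets 7–10.
U+0926 → 3-byte form E0 A4 A6 at offsets 11–13.
U+CC9DC → 4-byte form F3 8C A7 9C at offsets 14–17.
Offset 15 falls in char 5's range; it's byte 2 of F3 8C A7 9C = 0x8C.

0x8C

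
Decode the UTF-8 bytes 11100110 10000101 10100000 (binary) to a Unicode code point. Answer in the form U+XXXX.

U+6160

Leading byte 0xE6 = 11100110 matches 1110xxxx → 3-byte sequence.
Byte 1: 0xE6 = 11100110, payload 0110 (4 bits).
Byte 2: 0x85 = 10000101 (10xxxxxx ✓), payload 000101.
Byte 3: 0xA0 = 10100000 (10xxxxxx ✓), payload 100000.
Concatenate: 0110000101100000 = 0x6160 (16 bits → U+6160).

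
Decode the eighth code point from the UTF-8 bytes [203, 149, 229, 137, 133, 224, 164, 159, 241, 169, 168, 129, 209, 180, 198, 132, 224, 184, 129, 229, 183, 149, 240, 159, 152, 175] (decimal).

Offset 0: leading byte 0xCB = 11001011 → 2-byte char #1 = CB 95.
Offset 2: leading byte 0xE5 = 11100101 → 3-byte char #2 = E5 89 85.
Offset 5: leading byte 0xE0 = 11100000 → 3-byte char #3 = E0 A4 9F.
Offset 8: leading byte 0xF1 = 11110001 → 4-byte char #4 = F1 A9 A8 81.
Offset 12: leading byte 0xD1 = 11010001 → 2-byte char #5 = D1 B4.
Offset 14: leading byte 0xC6 = 11000110 → 2-byte char #6 = C6 84.
Offset 16: leading byte 0xE0 = 11100000 → 3-byte char #7 = E0 B8 81.
Offset 19: leading byte 0xE5 = 11100101 → 3-byte char #8 = E5 B7 95.
Leading byte 0xE5 = 11100101 matches 1110xxxx → 3-byte sequence.
Byte 1: 0xE5 = 11100101, payload 0101 (4 bits).
Byte 2: 0xB7 = 10110111 (10xxxxxx ✓), payload 110111.
Byte 3: 0x95 = 10010101 (10xxxxxx ✓), payload 010101.
Concatenate: 0101110111010101 = 0x5DD5 (16 bits → U+5DD5).

U+5DD5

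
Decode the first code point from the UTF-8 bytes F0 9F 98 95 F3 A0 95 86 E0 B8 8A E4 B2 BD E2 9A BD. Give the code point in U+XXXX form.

U+1F615

Offset 0: leading byte 0xF0 = 11110000 → 4-byte char #1 = F0 9F 98 95.
Leading byte 0xF0 = 11110000 matches 11110xxx → 4-byte sequence.
Byte 1: 0xF0 = 11110000, payload 000 (3 bits).
Byte 2: 0x9F = 10011111 (10xxxxxx ✓), payload 011111.
Byte 3: 0x98 = 10011000 (10xxxxxx ✓), payload 011000.
Byte 4: 0x95 = 10010101 (10xxxxxx ✓), payload 010101.
Concatenate: 000011111011000010101 = 0x1F615 (21 bits → U+1F615).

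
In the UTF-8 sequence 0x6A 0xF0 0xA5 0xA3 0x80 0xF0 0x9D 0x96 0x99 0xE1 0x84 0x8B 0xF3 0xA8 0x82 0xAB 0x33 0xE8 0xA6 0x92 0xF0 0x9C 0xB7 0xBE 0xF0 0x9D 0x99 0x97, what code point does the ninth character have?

U+1D657

Offset 0: leading byte 0x6A = 01101010 → 1-byte char #1 = 6A.
Offset 1: leading byte 0xF0 = 11110000 → 4-byte char #2 = F0 A5 A3 80.
Offset 5: leading byte 0xF0 = 11110000 → 4-byte char #3 = F0 9D 96 99.
Offset 9: leading byte 0xE1 = 11100001 → 3-byte char #4 = E1 84 8B.
Offset 12: leading byte 0xF3 = 11110011 → 4-byte char #5 = F3 A8 82 AB.
Offset 16: leading byte 0x33 = 00110011 → 1-byte char #6 = 33.
Offset 17: leading byte 0xE8 = 11101000 → 3-byte char #7 = E8 A6 92.
Offset 20: leading byte 0xF0 = 11110000 → 4-byte char #8 = F0 9C B7 BE.
Offset 24: leading byte 0xF0 = 11110000 → 4-byte char #9 = F0 9D 99 97.
Leading byte 0xF0 = 11110000 matches 11110xxx → 4-byte sequence.
Byte 1: 0xF0 = 11110000, payload 000 (3 bits).
Byte 2: 0x9D = 10011101 (10xxxxxx ✓), payload 011101.
Byte 3: 0x99 = 10011001 (10xxxxxx ✓), payload 011001.
Byte 4: 0x97 = 10010111 (10xxxxxx ✓), payload 010111.
Concatenate: 000011101011001010111 = 0x1D657 (21 bits → U+1D657).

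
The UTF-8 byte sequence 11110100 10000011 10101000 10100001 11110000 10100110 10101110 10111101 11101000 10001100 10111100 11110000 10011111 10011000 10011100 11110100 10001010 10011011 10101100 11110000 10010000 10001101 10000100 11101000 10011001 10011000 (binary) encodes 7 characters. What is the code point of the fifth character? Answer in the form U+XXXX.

Offset 0: leading byte 0xF4 = 11110100 → 4-byte char #1 = F4 83 A8 A1.
Offset 4: leading byte 0xF0 = 11110000 → 4-byte char #2 = F0 A6 AE BD.
Offset 8: leading byte 0xE8 = 11101000 → 3-byte char #3 = E8 8C BC.
Offset 11: leading byte 0xF0 = 11110000 → 4-byte char #4 = F0 9F 98 9C.
Offset 15: leading byte 0xF4 = 11110100 → 4-byte char #5 = F4 8A 9B AC.
Leading byte 0xF4 = 11110100 matches 11110xxx → 4-byte sequence.
Byte 1: 0xF4 = 11110100, payload 100 (3 bits).
Byte 2: 0x8A = 10001010 (10xxxxxx ✓), payload 001010.
Byte 3: 0x9B = 10011011 (10xxxxxx ✓), payload 011011.
Byte 4: 0xAC = 10101100 (10xxxxxx ✓), payload 101100.
Concatenate: 100001010011011101100 = 0x10A6EC (21 bits → U+10A6EC).

U+10A6EC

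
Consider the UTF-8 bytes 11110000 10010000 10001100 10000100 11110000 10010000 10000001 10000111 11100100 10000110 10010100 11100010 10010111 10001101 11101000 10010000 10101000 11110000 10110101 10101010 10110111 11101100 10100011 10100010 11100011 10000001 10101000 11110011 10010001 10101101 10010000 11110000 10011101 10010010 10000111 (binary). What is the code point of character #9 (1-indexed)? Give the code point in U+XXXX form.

U+D1B50

Offset 0: leading byte 0xF0 = 11110000 → 4-byte char #1 = F0 90 8C 84.
Offset 4: leading byte 0xF0 = 11110000 → 4-byte char #2 = F0 90 81 87.
Offset 8: leading byte 0xE4 = 11100100 → 3-byte char #3 = E4 86 94.
Offset 11: leading byte 0xE2 = 11100010 → 3-byte char #4 = E2 97 8D.
Offset 14: leading byte 0xE8 = 11101000 → 3-byte char #5 = E8 90 A8.
Offset 17: leading byte 0xF0 = 11110000 → 4-byte char #6 = F0 B5 AA B7.
Offset 21: leading byte 0xEC = 11101100 → 3-byte char #7 = EC A3 A2.
Offset 24: leading byte 0xE3 = 11100011 → 3-byte char #8 = E3 81 A8.
Offset 27: leading byte 0xF3 = 11110011 → 4-byte char #9 = F3 91 AD 90.
Leading byte 0xF3 = 11110011 matches 11110xxx → 4-byte sequence.
Byte 1: 0xF3 = 11110011, payload 011 (3 bits).
Byte 2: 0x91 = 10010001 (10xxxxxx ✓), payload 010001.
Byte 3: 0xAD = 10101101 (10xxxxxx ✓), payload 101101.
Byte 4: 0x90 = 10010000 (10xxxxxx ✓), payload 010000.
Concatenate: 011010001101101010000 = 0xD1B50 (21 bits → U+D1B50).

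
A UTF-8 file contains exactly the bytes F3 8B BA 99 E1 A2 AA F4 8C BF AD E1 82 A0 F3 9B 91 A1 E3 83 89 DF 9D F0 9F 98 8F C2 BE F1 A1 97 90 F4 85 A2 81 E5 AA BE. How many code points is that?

12

Byte at offset 0: 0xF3 = 11110011 → 4-byte char (#1). Advance 4.
Byte at offset 4: 0xE1 = 11100001 → 3-byte char (#2). Advance 3.
Byte at offset 7: 0xF4 = 11110100 → 4-byte char (#3). Advance 4.
Byte at offset 11: 0xE1 = 11100001 → 3-byte char (#4). Advance 3.
Byte at offset 14: 0xF3 = 11110011 → 4-byte char (#5). Advance 4.
Byte at offset 18: 0xE3 = 11100011 → 3-byte char (#6). Advance 3.
Byte at offset 21: 0xDF = 11011111 → 2-byte char (#7). Advance 2.
Byte at offset 23: 0xF0 = 11110000 → 4-byte char (#8). Advance 4.
Byte at offset 27: 0xC2 = 11000010 → 2-byte char (#9). Advance 2.
Byte at offset 29: 0xF1 = 11110001 → 4-byte char (#10). Advance 4.
Byte at offset 33: 0xF4 = 11110100 → 4-byte char (#11). Advance 4.
Byte at offset 37: 0xE5 = 11100101 → 3-byte char (#12). Advance 3.
Reached end at offset 40 after 12 code points.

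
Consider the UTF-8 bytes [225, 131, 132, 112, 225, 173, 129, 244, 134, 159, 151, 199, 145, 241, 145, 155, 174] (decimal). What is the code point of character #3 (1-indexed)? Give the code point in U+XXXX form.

Offset 0: leading byte 0xE1 = 11100001 → 3-byte char #1 = E1 83 84.
Offset 3: leading byte 0x70 = 01110000 → 1-byte char #2 = 70.
Offset 4: leading byte 0xE1 = 11100001 → 3-byte char #3 = E1 AD 81.
Leading byte 0xE1 = 11100001 matches 1110xxxx → 3-byte sequence.
Byte 1: 0xE1 = 11100001, payload 0001 (4 bits).
Byte 2: 0xAD = 10101101 (10xxxxxx ✓), payload 101101.
Byte 3: 0x81 = 10000001 (10xxxxxx ✓), payload 000001.
Concatenate: 0001101101000001 = 0x1B41 (16 bits → U+1B41).

U+1B41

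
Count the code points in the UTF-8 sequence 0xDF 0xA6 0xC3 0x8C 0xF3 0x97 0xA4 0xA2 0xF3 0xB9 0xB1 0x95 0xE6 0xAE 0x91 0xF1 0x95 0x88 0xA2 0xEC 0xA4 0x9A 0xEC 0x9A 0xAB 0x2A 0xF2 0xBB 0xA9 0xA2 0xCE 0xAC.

11

Byte at offset 0: 0xDF = 11011111 → 2-byte char (#1). Advance 2.
Byte at offset 2: 0xC3 = 11000011 → 2-byte char (#2). Advance 2.
Byte at offset 4: 0xF3 = 11110011 → 4-byte char (#3). Advance 4.
Byte at offset 8: 0xF3 = 11110011 → 4-byte char (#4). Advance 4.
Byte at offset 12: 0xE6 = 11100110 → 3-byte char (#5). Advance 3.
Byte at offset 15: 0xF1 = 11110001 → 4-byte char (#6). Advance 4.
Byte at offset 19: 0xEC = 11101100 → 3-byte char (#7). Advance 3.
Byte at offset 22: 0xEC = 11101100 → 3-byte char (#8). Advance 3.
Byte at offset 25: 0x2A = 00101010 → 1-byte char (#9). Advance 1.
Byte at offset 26: 0xF2 = 11110010 → 4-byte char (#10). Advance 4.
Byte at offset 30: 0xCE = 11001110 → 2-byte char (#11). Advance 2.
Reached end at offset 32 after 11 code points.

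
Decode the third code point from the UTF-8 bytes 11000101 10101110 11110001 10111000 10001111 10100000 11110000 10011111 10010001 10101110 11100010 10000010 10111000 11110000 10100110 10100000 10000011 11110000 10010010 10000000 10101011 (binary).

Offset 0: leading byte 0xC5 = 11000101 → 2-byte char #1 = C5 AE.
Offset 2: leading byte 0xF1 = 11110001 → 4-byte char #2 = F1 B8 8F A0.
Offset 6: leading byte 0xF0 = 11110000 → 4-byte char #3 = F0 9F 91 AE.
Leading byte 0xF0 = 11110000 matches 11110xxx → 4-byte sequence.
Byte 1: 0xF0 = 11110000, payload 000 (3 bits).
Byte 2: 0x9F = 10011111 (10xxxxxx ✓), payload 011111.
Byte 3: 0x91 = 10010001 (10xxxxxx ✓), payload 010001.
Byte 4: 0xAE = 10101110 (10xxxxxx ✓), payload 101110.
Concatenate: 000011111010001101110 = 0x1F46E (21 bits → U+1F46E).

U+1F46E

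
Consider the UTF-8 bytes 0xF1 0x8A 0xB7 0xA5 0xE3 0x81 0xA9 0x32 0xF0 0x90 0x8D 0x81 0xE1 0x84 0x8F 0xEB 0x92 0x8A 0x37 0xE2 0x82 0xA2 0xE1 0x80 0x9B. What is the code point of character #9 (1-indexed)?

U+101B

Offset 0: leading byte 0xF1 = 11110001 → 4-byte char #1 = F1 8A B7 A5.
Offset 4: leading byte 0xE3 = 11100011 → 3-byte char #2 = E3 81 A9.
Offset 7: leading byte 0x32 = 00110010 → 1-byte char #3 = 32.
Offset 8: leading byte 0xF0 = 11110000 → 4-byte char #4 = F0 90 8D 81.
Offset 12: leading byte 0xE1 = 11100001 → 3-byte char #5 = E1 84 8F.
Offset 15: leading byte 0xEB = 11101011 → 3-byte char #6 = EB 92 8A.
Offset 18: leading byte 0x37 = 00110111 → 1-byte char #7 = 37.
Offset 19: leading byte 0xE2 = 11100010 → 3-byte char #8 = E2 82 A2.
Offset 22: leading byte 0xE1 = 11100001 → 3-byte char #9 = E1 80 9B.
Leading byte 0xE1 = 11100001 matches 1110xxxx → 3-byte sequence.
Byte 1: 0xE1 = 11100001, payload 0001 (4 bits).
Byte 2: 0x80 = 10000000 (10xxxxxx ✓), payload 000000.
Byte 3: 0x9B = 10011011 (10xxxxxx ✓), payload 011011.
Concatenate: 0001000000011011 = 0x101B (16 bits → U+101B).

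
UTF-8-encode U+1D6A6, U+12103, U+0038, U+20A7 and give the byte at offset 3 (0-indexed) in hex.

0xA6

U+1D6A6 → 4-byte form F0 9D 9A A6 at offsets 0–3.
Offset 3 falls in char 1's range; it's byte 4 of F0 9D 9A A6 = 0xA6.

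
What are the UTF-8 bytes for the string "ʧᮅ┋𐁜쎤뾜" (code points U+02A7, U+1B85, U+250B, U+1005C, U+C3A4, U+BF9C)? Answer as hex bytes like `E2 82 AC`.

CA A7 E1 AE 85 E2 94 8B F0 90 81 9C EC 8E A4 EB BE 9C

U+02A7: 2-byte form → CA A7.
U+1B85: 3-byte form → E1 AE 85.
U+250B: 3-byte form → E2 94 8B.
U+1005C: 4-byte form → F0 90 81 9C.
U+C3A4: 3-byte form → EC 8E A4.
U+BF9C: 3-byte form → EB BE 9C.
Concatenated (18 bytes): CA A7 E1 AE 85 E2 94 8B F0 90 81 9C EC 8E A4 EB BE 9C.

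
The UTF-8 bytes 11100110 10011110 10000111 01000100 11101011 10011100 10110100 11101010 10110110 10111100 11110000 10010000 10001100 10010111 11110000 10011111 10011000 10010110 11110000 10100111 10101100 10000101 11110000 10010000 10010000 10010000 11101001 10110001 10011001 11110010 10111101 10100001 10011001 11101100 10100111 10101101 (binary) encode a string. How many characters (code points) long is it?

11

Byte at offset 0: 0xE6 = 11100110 → 3-byte char (#1). Advance 3.
Byte at offset 3: 0x44 = 01000100 → 1-byte char (#2). Advance 1.
Byte at offset 4: 0xEB = 11101011 → 3-byte char (#3). Advance 3.
Byte at offset 7: 0xEA = 11101010 → 3-byte char (#4). Advance 3.
Byte at offset 10: 0xF0 = 11110000 → 4-byte char (#5). Advance 4.
Byte at offset 14: 0xF0 = 11110000 → 4-byte char (#6). Advance 4.
Byte at offset 18: 0xF0 = 11110000 → 4-byte char (#7). Advance 4.
Byte at offset 22: 0xF0 = 11110000 → 4-byte char (#8). Advance 4.
Byte at offset 26: 0xE9 = 11101001 → 3-byte char (#9). Advance 3.
Byte at offset 29: 0xF2 = 11110010 → 4-byte char (#10). Advance 4.
Byte at offset 33: 0xEC = 11101100 → 3-byte char (#11). Advance 3.
Reached end at offset 36 after 11 code points.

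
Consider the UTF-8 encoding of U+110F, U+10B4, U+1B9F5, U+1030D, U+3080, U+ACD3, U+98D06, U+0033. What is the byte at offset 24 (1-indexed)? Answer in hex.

1-indexed offset 24 is 0-indexed offset 23.
U+110F → 3-byte form E1 84 8F at offsets 0–2.
U+10B4 → 3-byte form E1 82 B4 at offsets 3–5.
U+1B9F5 → 4-byte form F0 9B A7 B5 at offsets 6–9.
U+1030D → 4-byte form F0 90 8C 8D at offsets 10–13.
U+3080 → 3-byte form E3 82 80 at offsets 14–16.
U+ACD3 → 3-byte form EA B3 93 at offsets 17–19.
U+98D06 → 4-byte form F2 98 B4 86 at offsets 20–23.
Offset 23 falls in char 7's range; it's byte 4 of F2 98 B4 86 = 0x86.

0x86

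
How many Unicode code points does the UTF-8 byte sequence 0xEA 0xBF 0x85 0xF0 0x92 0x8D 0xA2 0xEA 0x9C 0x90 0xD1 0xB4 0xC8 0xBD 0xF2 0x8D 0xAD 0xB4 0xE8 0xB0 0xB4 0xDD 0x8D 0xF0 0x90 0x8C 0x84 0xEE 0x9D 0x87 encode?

10

Byte at offset 0: 0xEA = 11101010 → 3-byte char (#1). Advance 3.
Byte at offset 3: 0xF0 = 11110000 → 4-byte char (#2). Advance 4.
Byte at offset 7: 0xEA = 11101010 → 3-byte char (#3). Advance 3.
Byte at offset 10: 0xD1 = 11010001 → 2-byte char (#4). Advance 2.
Byte at offset 12: 0xC8 = 11001000 → 2-byte char (#5). Advance 2.
Byte at offset 14: 0xF2 = 11110010 → 4-byte char (#6). Advance 4.
Byte at offset 18: 0xE8 = 11101000 → 3-byte char (#7). Advance 3.
Byte at offset 21: 0xDD = 11011101 → 2-byte char (#8). Advance 2.
Byte at offset 23: 0xF0 = 11110000 → 4-byte char (#9). Advance 4.
Byte at offset 27: 0xEE = 11101110 → 3-byte char (#10). Advance 3.
Reached end at offset 30 after 10 code points.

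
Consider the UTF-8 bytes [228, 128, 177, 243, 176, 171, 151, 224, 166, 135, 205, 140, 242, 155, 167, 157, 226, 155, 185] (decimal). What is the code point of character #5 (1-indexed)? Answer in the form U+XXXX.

Offset 0: leading byte 0xE4 = 11100100 → 3-byte char #1 = E4 80 B1.
Offset 3: leading byte 0xF3 = 11110011 → 4-byte char #2 = F3 B0 AB 97.
Offset 7: leading byte 0xE0 = 11100000 → 3-byte char #3 = E0 A6 87.
Offset 10: leading byte 0xCD = 11001101 → 2-byte char #4 = CD 8C.
Offset 12: leading byte 0xF2 = 11110010 → 4-byte char #5 = F2 9B A7 9D.
Leading byte 0xF2 = 11110010 matches 11110xxx → 4-byte sequence.
Byte 1: 0xF2 = 11110010, payload 010 (3 bits).
Byte 2: 0x9B = 10011011 (10xxxxxx ✓), payload 011011.
Byte 3: 0xA7 = 10100111 (10xxxxxx ✓), payload 100111.
Byte 4: 0x9D = 10011101 (10xxxxxx ✓), payload 011101.
Concatenate: 010011011100111011101 = 0x9B9DD (21 bits → U+9B9DD).

U+9B9DD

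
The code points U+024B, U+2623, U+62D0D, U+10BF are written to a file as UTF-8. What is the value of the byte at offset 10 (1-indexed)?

0xE1

1-indexed offset 10 is 0-indexed offset 9.
U+024B → 2-byte form C9 8B at offsets 0–1.
U+2623 → 3-byte form E2 98 A3 at offsets 2–4.
U+62D0D → 4-byte form F1 A2 B4 8D at offsets 5–8.
U+10BF → 3-byte form E1 82 BF at offsets 9–11.
Offset 9 falls in char 4's range; it's byte 1 of E1 82 BF = 0xE1.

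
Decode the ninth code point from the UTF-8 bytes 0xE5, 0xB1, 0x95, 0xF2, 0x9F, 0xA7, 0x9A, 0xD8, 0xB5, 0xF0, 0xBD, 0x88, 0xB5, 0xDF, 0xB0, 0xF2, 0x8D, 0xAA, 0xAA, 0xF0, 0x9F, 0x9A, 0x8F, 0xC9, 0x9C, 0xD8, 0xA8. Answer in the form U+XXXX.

Offset 0: leading byte 0xE5 = 11100101 → 3-byte char #1 = E5 B1 95.
Offset 3: leading byte 0xF2 = 11110010 → 4-byte char #2 = F2 9F A7 9A.
Offset 7: leading byte 0xD8 = 11011000 → 2-byte char #3 = D8 B5.
Offset 9: leading byte 0xF0 = 11110000 → 4-byte char #4 = F0 BD 88 B5.
Offset 13: leading byte 0xDF = 11011111 → 2-byte char #5 = DF B0.
Offset 15: leading byte 0xF2 = 11110010 → 4-byte char #6 = F2 8D AA AA.
Offset 19: leading byte 0xF0 = 11110000 → 4-byte char #7 = F0 9F 9A 8F.
Offset 23: leading byte 0xC9 = 11001001 → 2-byte char #8 = C9 9C.
Offset 25: leading byte 0xD8 = 11011000 → 2-byte char #9 = D8 A8.
Leading byte 0xD8 = 11011000 matches 110xxxxx → 2-byte sequence.
Byte 1: 0xD8 = 11011000, payload 11000 (5 bits).
Byte 2: 0xA8 = 10101000 (10xxxxxx ✓), payload 101000.
Concatenate: 11000101000 = 0x628 (11 bits → U+0628).

U+0628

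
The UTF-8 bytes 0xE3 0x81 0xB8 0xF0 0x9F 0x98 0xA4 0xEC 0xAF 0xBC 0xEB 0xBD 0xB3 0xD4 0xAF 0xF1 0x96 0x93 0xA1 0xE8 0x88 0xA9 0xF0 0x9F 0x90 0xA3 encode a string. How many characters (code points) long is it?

Byte at offset 0: 0xE3 = 11100011 → 3-byte char (#1). Advance 3.
Byte at offset 3: 0xF0 = 11110000 → 4-byte char (#2). Advance 4.
Byte at offset 7: 0xEC = 11101100 → 3-byte char (#3). Advance 3.
Byte at offset 10: 0xEB = 11101011 → 3-byte char (#4). Advance 3.
Byte at offset 13: 0xD4 = 11010100 → 2-byte char (#5). Advance 2.
Byte at offset 15: 0xF1 = 11110001 → 4-byte char (#6). Advance 4.
Byte at offset 19: 0xE8 = 11101000 → 3-byte char (#7). Advance 3.
Byte at offset 22: 0xF0 = 11110000 → 4-byte char (#8). Advance 4.
Reached end at offset 26 after 8 code points.

8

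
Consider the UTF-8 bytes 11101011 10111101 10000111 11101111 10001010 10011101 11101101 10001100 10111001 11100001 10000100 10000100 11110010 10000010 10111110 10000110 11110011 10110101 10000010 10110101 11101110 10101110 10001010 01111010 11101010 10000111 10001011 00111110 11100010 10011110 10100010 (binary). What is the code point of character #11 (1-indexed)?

Offset 0: leading byte 0xEB = 11101011 → 3-byte char #1 = EB BD 87.
Offset 3: leading byte 0xEF = 11101111 → 3-byte char #2 = EF 8A 9D.
Offset 6: leading byte 0xED = 11101101 → 3-byte char #3 = ED 8C B9.
Offset 9: leading byte 0xE1 = 11100001 → 3-byte char #4 = E1 84 84.
Offset 12: leading byte 0xF2 = 11110010 → 4-byte char #5 = F2 82 BE 86.
Offset 16: leading byte 0xF3 = 11110011 → 4-byte char #6 = F3 B5 82 B5.
Offset 20: leading byte 0xEE = 11101110 → 3-byte char #7 = EE AE 8A.
Offset 23: leading byte 0x7A = 01111010 → 1-byte char #8 = 7A.
Offset 24: leading byte 0xEA = 11101010 → 3-byte char #9 = EA 87 8B.
Offset 27: leading byte 0x3E = 00111110 → 1-byte char #10 = 3E.
Offset 28: leading byte 0xE2 = 11100010 → 3-byte char #11 = E2 9E A2.
Leading byte 0xE2 = 11100010 matches 1110xxxx → 3-byte sequence.
Byte 1: 0xE2 = 11100010, payload 0010 (4 bits).
Byte 2: 0x9E = 10011110 (10xxxxxx ✓), payload 011110.
Byte 3: 0xA2 = 10100010 (10xxxxxx ✓), payload 100010.
Concatenate: 0010011110100010 = 0x27A2 (16 bits → U+27A2).

U+27A2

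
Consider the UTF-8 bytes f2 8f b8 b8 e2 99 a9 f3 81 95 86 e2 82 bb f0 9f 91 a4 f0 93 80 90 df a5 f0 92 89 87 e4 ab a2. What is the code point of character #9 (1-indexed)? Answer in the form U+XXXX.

U+4AE2

Offset 0: leading byte 0xF2 = 11110010 → 4-byte char #1 = F2 8F B8 B8.
Offset 4: leading byte 0xE2 = 11100010 → 3-byte char #2 = E2 99 A9.
Offset 7: leading byte 0xF3 = 11110011 → 4-byte char #3 = F3 81 95 86.
Offset 11: leading byte 0xE2 = 11100010 → 3-byte char #4 = E2 82 BB.
Offset 14: leading byte 0xF0 = 11110000 → 4-byte char #5 = F0 9F 91 A4.
Offset 18: leading byte 0xF0 = 11110000 → 4-byte char #6 = F0 93 80 90.
Offset 22: leading byte 0xDF = 11011111 → 2-byte char #7 = DF A5.
Offset 24: leading byte 0xF0 = 11110000 → 4-byte char #8 = F0 92 89 87.
Offset 28: leading byte 0xE4 = 11100100 → 3-byte char #9 = E4 AB A2.
Leading byte 0xE4 = 11100100 matches 1110xxxx → 3-byte sequence.
Byte 1: 0xE4 = 11100100, payload 0100 (4 bits).
Byte 2: 0xAB = 10101011 (10xxxxxx ✓), payload 101011.
Byte 3: 0xA2 = 10100010 (10xxxxxx ✓), payload 100010.
Concatenate: 0100101011100010 = 0x4AE2 (16 bits → U+4AE2).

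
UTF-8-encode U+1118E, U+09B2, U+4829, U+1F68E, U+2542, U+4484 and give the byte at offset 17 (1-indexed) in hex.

0x82

1-indexed offset 17 is 0-indexed offset 16.
U+1118E → 4-byte form F0 91 86 8E at offsets 0–3.
U+09B2 → 3-byte form E0 A6 B2 at offsets 4–6.
U+4829 → 3-byte form E4 A0 A9 at offsets 7–9.
U+1F68E → 4-byte form F0 9F 9A 8E at offsets 10–13.
U+2542 → 3-byte form E2 95 82 at offsets 14–16.
Offset 16 falls in char 5's range; it's byte 3 of E2 95 82 = 0x82.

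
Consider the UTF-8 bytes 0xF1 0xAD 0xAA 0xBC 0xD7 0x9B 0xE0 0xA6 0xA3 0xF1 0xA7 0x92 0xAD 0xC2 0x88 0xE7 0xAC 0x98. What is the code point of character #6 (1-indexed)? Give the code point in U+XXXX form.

U+7B18

Offset 0: leading byte 0xF1 = 11110001 → 4-byte char #1 = F1 AD AA BC.
Offset 4: leading byte 0xD7 = 11010111 → 2-byte char #2 = D7 9B.
Offset 6: leading byte 0xE0 = 11100000 → 3-byte char #3 = E0 A6 A3.
Offset 9: leading byte 0xF1 = 11110001 → 4-byte char #4 = F1 A7 92 AD.
Offset 13: leading byte 0xC2 = 11000010 → 2-byte char #5 = C2 88.
Offset 15: leading byte 0xE7 = 11100111 → 3-byte char #6 = E7 AC 98.
Leading byte 0xE7 = 11100111 matches 1110xxxx → 3-byte sequence.
Byte 1: 0xE7 = 11100111, payload 0111 (4 bits).
Byte 2: 0xAC = 10101100 (10xxxxxx ✓), payload 101100.
Byte 3: 0x98 = 10011000 (10xxxxxx ✓), payload 011000.
Concatenate: 0111101100011000 = 0x7B18 (16 bits → U+7B18).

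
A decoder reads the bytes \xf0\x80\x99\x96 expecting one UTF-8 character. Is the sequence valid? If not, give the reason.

Leading byte 0xF0 = 11110000 → 4-byte form.
Continuation bytes all match 10xxxxxx. Payload decodes to 0x656.
But 0x656 < 0x10000, the minimum for a 4-byte sequence — this is an overlong encoding.

invalid (overlong encoding)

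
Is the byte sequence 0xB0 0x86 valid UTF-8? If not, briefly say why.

invalid (continuation byte with no leading byte)

Byte 0xB0 = 10110000 has the form 10xxxxxx — a continuation byte — but there is no preceding leading byte.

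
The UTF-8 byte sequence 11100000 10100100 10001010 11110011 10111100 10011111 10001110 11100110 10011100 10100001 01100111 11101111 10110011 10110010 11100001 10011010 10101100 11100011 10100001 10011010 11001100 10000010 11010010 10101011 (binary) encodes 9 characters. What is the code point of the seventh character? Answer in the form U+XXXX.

U+385A

Offset 0: leading byte 0xE0 = 11100000 → 3-byte char #1 = E0 A4 8A.
Offset 3: leading byte 0xF3 = 11110011 → 4-byte char #2 = F3 BC 9F 8E.
Offset 7: leading byte 0xE6 = 11100110 → 3-byte char #3 = E6 9C A1.
Offset 10: leading byte 0x67 = 01100111 → 1-byte char #4 = 67.
Offset 11: leading byte 0xEF = 11101111 → 3-byte char #5 = EF B3 B2.
Offset 14: leading byte 0xE1 = 11100001 → 3-byte char #6 = E1 9A AC.
Offset 17: leading byte 0xE3 = 11100011 → 3-byte char #7 = E3 A1 9A.
Leading byte 0xE3 = 11100011 matches 1110xxxx → 3-byte sequence.
Byte 1: 0xE3 = 11100011, payload 0011 (4 bits).
Byte 2: 0xA1 = 10100001 (10xxxxxx ✓), payload 100001.
Byte 3: 0x9A = 10011010 (10xxxxxx ✓), payload 011010.
Concatenate: 0011100001011010 = 0x385A (16 bits → U+385A).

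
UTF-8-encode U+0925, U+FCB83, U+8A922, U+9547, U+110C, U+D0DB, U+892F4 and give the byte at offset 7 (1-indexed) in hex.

1-indexed offset 7 is 0-indexed offset 6.
U+0925 → 3-byte form E0 A4 A5 at offsets 0–2.
U+FCB83 → 4-byte form F3 BC AE 83 at offsets 3–6.
Offset 6 falls in char 2's range; it's byte 4 of F3 BC AE 83 = 0x83.

0x83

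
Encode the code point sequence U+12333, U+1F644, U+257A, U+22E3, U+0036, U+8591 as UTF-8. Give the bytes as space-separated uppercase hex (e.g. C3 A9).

U+12333: 4-byte form → F0 92 8C B3.
U+1F644: 4-byte form → F0 9F 99 84.
U+257A: 3-byte form → E2 95 BA.
U+22E3: 3-byte form → E2 8B A3.
U+0036: 1-byte form → 36.
U+8591: 3-byte form → E8 96 91.
Concatenated (18 bytes): F0 92 8C B3 F0 9F 99 84 E2 95 BA E2 8B A3 36 E8 96 91.

F0 92 8C B3 F0 9F 99 84 E2 95 BA E2 8B A3 36 E8 96 91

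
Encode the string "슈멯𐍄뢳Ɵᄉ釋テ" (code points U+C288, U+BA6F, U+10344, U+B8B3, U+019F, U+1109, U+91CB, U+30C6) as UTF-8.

EC 8A 88 EB A9 AF F0 90 8D 84 EB A2 B3 C6 9F E1 84 89 E9 87 8B E3 83 86

U+C288: 3-byte form → EC 8A 88.
U+BA6F: 3-byte form → EB A9 AF.
U+10344: 4-byte form → F0 90 8D 84.
U+B8B3: 3-byte form → EB A2 B3.
U+019F: 2-byte form → C6 9F.
U+1109: 3-byte form → E1 84 89.
U+91CB: 3-byte form → E9 87 8B.
U+30C6: 3-byte form → E3 83 86.
Concatenated (24 bytes): EC 8A 88 EB A9 AF F0 90 8D 84 EB A2 B3 C6 9F E1 84 89 E9 87 8B E3 83 86.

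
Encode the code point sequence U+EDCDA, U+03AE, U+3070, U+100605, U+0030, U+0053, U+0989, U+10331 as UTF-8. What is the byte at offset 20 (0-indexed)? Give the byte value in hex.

0x8C

U+EDCDA → 4-byte form F3 AD B3 9A at offsets 0–3.
U+03AE → 2-byte form CE AE at offsets 4–5.
U+3070 → 3-byte form E3 81 B0 at offsets 6–8.
U+100605 → 4-byte form F4 80 98 85 at offsets 9–12.
U+0030 → 1-byte form 30 at offsets 13–13.
U+0053 → 1-byte form 53 at offsets 14–14.
U+0989 → 3-byte form E0 A6 89 at offsets 15–17.
U+10331 → 4-byte form F0 90 8C B1 at offsets 18–21.
Offset 20 falls in char 8's range; it's byte 3 of F0 90 8C B1 = 0x8C.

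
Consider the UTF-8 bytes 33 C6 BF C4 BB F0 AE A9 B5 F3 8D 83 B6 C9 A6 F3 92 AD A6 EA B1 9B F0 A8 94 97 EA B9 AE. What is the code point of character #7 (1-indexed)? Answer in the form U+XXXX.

Offset 0: leading byte 0x33 = 00110011 → 1-byte char #1 = 33.
Offset 1: leading byte 0xC6 = 11000110 → 2-byte char #2 = C6 BF.
Offset 3: leading byte 0xC4 = 11000100 → 2-byte char #3 = C4 BB.
Offset 5: leading byte 0xF0 = 11110000 → 4-byte char #4 = F0 AE A9 B5.
Offset 9: leading byte 0xF3 = 11110011 → 4-byte char #5 = F3 8D 83 B6.
Offset 13: leading byte 0xC9 = 11001001 → 2-byte char #6 = C9 A6.
Offset 15: leading byte 0xF3 = 11110011 → 4-byte char #7 = F3 92 AD A6.
Leading byte 0xF3 = 11110011 matches 11110xxx → 4-byte sequence.
Byte 1: 0xF3 = 11110011, payload 011 (3 bits).
Byte 2: 0x92 = 10010010 (10xxxxxx ✓), payload 010010.
Byte 3: 0xAD = 10101101 (10xxxxxx ✓), payload 101101.
Byte 4: 0xA6 = 10100110 (10xxxxxx ✓), payload 100110.
Concatenate: 011010010101101100110 = 0xD2B66 (21 bits → U+D2B66).

U+D2B66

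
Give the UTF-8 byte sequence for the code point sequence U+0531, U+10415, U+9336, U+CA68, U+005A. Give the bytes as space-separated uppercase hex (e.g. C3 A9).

D4 B1 F0 90 90 95 E9 8C B6 EC A9 A8 5A

U+0531: 2-byte form → D4 B1.
U+10415: 4-byte form → F0 90 90 95.
U+9336: 3-byte form → E9 8C B6.
U+CA68: 3-byte form → EC A9 A8.
U+005A: 1-byte form → 5A.
Concatenated (13 bytes): D4 B1 F0 90 90 95 E9 8C B6 EC A9 A8 5A.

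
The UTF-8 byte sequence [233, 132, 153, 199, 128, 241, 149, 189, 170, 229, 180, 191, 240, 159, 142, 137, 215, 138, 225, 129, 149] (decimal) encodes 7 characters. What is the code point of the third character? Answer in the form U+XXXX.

U+55F6A

Offset 0: leading byte 0xE9 = 11101001 → 3-byte char #1 = E9 84 99.
Offset 3: leading byte 0xC7 = 11000111 → 2-byte char #2 = C7 80.
Offset 5: leading byte 0xF1 = 11110001 → 4-byte char #3 = F1 95 BD AA.
Leading byte 0xF1 = 11110001 matches 11110xxx → 4-byte sequence.
Byte 1: 0xF1 = 11110001, payload 001 (3 bits).
Byte 2: 0x95 = 10010101 (10xxxxxx ✓), payload 010101.
Byte 3: 0xBD = 10111101 (10xxxxxx ✓), payload 111101.
Byte 4: 0xAA = 10101010 (10xxxxxx ✓), payload 101010.
Concatenate: 001010101111101101010 = 0x55F6A (21 bits → U+55F6A).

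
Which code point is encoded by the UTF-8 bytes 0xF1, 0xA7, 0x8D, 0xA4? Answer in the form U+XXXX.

U+67364

Leading byte 0xF1 = 11110001 matches 11110xxx → 4-byte sequence.
Byte 1: 0xF1 = 11110001, payload 001 (3 bits).
Byte 2: 0xA7 = 10100111 (10xxxxxx ✓), payload 100111.
Byte 3: 0x8D = 10001101 (10xxxxxx ✓), payload 001101.
Byte 4: 0xA4 = 10100100 (10xxxxxx ✓), payload 100100.
Concatenate: 001100111001101100100 = 0x67364 (21 bits → U+67364).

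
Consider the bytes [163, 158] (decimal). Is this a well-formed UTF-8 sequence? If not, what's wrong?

Byte 0xA3 = 10100011 has the form 10xxxxxx — a continuation byte — but there is no preceding leading byte.

invalid (continuation byte with no leading byte)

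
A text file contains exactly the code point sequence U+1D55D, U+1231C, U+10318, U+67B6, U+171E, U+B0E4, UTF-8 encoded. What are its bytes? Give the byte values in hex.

F0 9D 95 9D F0 92 8C 9C F0 90 8C 98 E6 9E B6 E1 9C 9E EB 83 A4

U+1D55D: 4-byte form → F0 9D 95 9D.
U+1231C: 4-byte form → F0 92 8C 9C.
U+10318: 4-byte form → F0 90 8C 98.
U+67B6: 3-byte form → E6 9E B6.
U+171E: 3-byte form → E1 9C 9E.
U+B0E4: 3-byte form → EB 83 A4.
Concatenated (21 bytes): F0 9D 95 9D F0 92 8C 9C F0 90 8C 98 E6 9E B6 E1 9C 9E EB 83 A4.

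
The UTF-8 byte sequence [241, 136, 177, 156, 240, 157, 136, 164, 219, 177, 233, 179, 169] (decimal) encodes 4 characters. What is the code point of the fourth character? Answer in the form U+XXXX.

Offset 0: leading byte 0xF1 = 11110001 → 4-byte char #1 = F1 88 B1 9C.
Offset 4: leading byte 0xF0 = 11110000 → 4-byte char #2 = F0 9D 88 A4.
Offset 8: leading byte 0xDB = 11011011 → 2-byte char #3 = DB B1.
Offset 10: leading byte 0xE9 = 11101001 → 3-byte char #4 = E9 B3 A9.
Leading byte 0xE9 = 11101001 matches 1110xxxx → 3-byte sequence.
Byte 1: 0xE9 = 11101001, payload 1001 (4 bits).
Byte 2: 0xB3 = 10110011 (10xxxxxx ✓), payload 110011.
Byte 3: 0xA9 = 10101001 (10xxxxxx ✓), payload 101001.
Concatenate: 1001110011101001 = 0x9CE9 (16 bits → U+9CE9).

U+9CE9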